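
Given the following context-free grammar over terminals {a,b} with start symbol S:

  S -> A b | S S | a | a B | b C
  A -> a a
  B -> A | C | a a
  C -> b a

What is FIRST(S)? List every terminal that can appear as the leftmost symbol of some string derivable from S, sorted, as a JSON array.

Compute FIRST by fixpoint:
pass 1:
  A via A→a a: +{a}
  B via B→A: +{a}
  C via C→b a: +{b}
  S via S→A b: +{a}
  S via S→b C: +{b}
  FIRST[S]={a,b}  FIRST[A]={a}  FIRST[B]={a}  FIRST[C]={b}
pass 2:
  B via B→C: +{b}
  FIRST[S]={a,b}  FIRST[A]={a}  FIRST[B]={a,b}  FIRST[C]={b}
pass 3: (stable)
  FIRST[S]={a,b}  FIRST[A]={a}  FIRST[B]={a,b}  FIRST[C]={b}

FIRST(S) = ["a", "b"]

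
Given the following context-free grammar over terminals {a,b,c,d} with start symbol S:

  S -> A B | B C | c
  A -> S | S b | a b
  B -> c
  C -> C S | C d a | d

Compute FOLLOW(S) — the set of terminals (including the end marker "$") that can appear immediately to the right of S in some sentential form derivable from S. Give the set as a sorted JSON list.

FIRST sets, iterate to fixpoint:
iter 1:
  A via A→a b: +{a}
  B via B→c: +{c}
  C via C→d: +{d}
  S via S→A B: +{a}
  S via S→B C: +{c}
  S: {a,c}  A: {a}  B: {c}  C: {d}
iter 2:
  A via A→S: +{c}
  S: {a,c}  A: {a,c}  B: {c}  C: {d}
iter 3: done
  S: {a,c}  A: {a,c}  B: {c}  C: {d}

FOLLOW iteration:
initialize: $ ∈ FOLLOW(S)
pass 1:
  A→S b: FOLLOW(S) ⊇ FIRST(b) = {b}; new: +{b}
  C→C S: FOLLOW(C) ⊇ FIRST(S) = {a,c}; new: +{a,c}
  C→C S: FOLLOW(S) ⊇ FOLLOW(C) ⊇ {a,c}; new: +{a,c}
  C→C d a: FOLLOW(C) ⊇ FIRST(d) = {d}; new: +{d}
  S→A B: FOLLOW(A) ⊇ FIRST(B) = {c}; new: +{c}
  S→A B: FOLLOW(B) ⊇ FOLLOW(S) ⊇ {$,a,b,c}; new: +{$,a,b,c}
  S→B C: FOLLOW(B) ⊇ FIRST(C) = {d}; new: +{d}
  S→B C: FOLLOW(C) ⊇ FOLLOW(S) ⊇ {$,a,b,c}; new: +{$,b}
  S: {$,a,b,c}  A: {c}  B: {$,a,b,c,d}  C: {$,a,b,c,d}
pass 2:
  C→C S: FOLLOW(S) ⊇ FOLLOW(C) ⊇ {$,a,b,c,d}; new: +{d}
  S: {$,a,b,c,d}  A: {c}  B: {$,a,b,c,d}  C: {$,a,b,c,d}
pass 3: (stable)
  S: {$,a,b,c,d}  A: {c}  B: {$,a,b,c,d}  C: {$,a,b,c,d}

FOLLOW(S) = ["$", "a", "b", "c", "d"]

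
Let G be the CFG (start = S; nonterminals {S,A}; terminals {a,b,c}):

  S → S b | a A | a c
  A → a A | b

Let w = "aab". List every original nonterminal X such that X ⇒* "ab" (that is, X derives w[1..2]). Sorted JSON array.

CNF form of G:
  S -> S T1 | T0 A | T0 T2
  A -> T0 A | b
  T0 -> a
  T1 -> b
  T2 -> c

Fill CYK table bottom-up (cells [i..j] with 1 ≤ i ≤ j ≤ 2 only):
  T[1,1] 'a' = {T0}  orig:{}
  T[2,2] 'b' = {A,T1}  orig:{A}
  T[1,2] 'ab' = {A,S}

Original NTs in T[1,2] deriving "ab": ["A", "S"]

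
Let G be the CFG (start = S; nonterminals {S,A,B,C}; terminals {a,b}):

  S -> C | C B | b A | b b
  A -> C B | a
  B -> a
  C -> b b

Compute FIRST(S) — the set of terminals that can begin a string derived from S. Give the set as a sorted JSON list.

Compute FIRST by fixpoint:
round 1:
  A via A→a: +{a}
  B via B→a: +{a}
  C via C→b b: +{b}
  S via S→C: +{b}
  FIRST[S]={b}  FIRST[A]={a}  FIRST[B]={a}  FIRST[C]={b}
round 2:
  A via A→C B: +{b}
  FIRST[S]={b}  FIRST[A]={a,b}  FIRST[B]={a}  FIRST[C]={b}
round 3: done
  FIRST[S]={b}  FIRST[A]={a,b}  FIRST[B]={a}  FIRST[C]={b}

FIRST(S) = ["b"]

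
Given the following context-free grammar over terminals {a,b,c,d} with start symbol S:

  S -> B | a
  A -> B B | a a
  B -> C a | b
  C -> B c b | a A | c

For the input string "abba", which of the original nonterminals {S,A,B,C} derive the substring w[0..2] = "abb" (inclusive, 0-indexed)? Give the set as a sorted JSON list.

CNF form of G:
  S -> C T0 | a | b
  A -> B B | T0 T0
  B -> C T0 | b
  C -> B X3 | T0 A | c
  T0 -> a
  T1 -> c
  T2 -> b
  X3 -> T1 T2

Fill CYK table bottom-up (cells [i..j] with 0 ≤ i ≤ j ≤ 2 only):
  cell(0,0) a: {S,T0}  orig:{S}
  cell(1,1) b: {B,S,T2}  orig:{B,S}
  cell(2,2) b: {B,S,T2}  orig:{B,S}
  cell(0,1) ab: ∅
  cell(1,2) bb: {A}
  cell(0,2) abb: {C}

Original NTs in T[0,2] deriving "abb": ["C"]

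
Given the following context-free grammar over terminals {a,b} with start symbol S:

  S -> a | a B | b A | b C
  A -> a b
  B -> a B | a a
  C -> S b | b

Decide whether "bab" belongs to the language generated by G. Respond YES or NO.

CNF form of G:
  S -> T0 B | T1 A | T1 C | a
  A -> T0 T1
  B -> T0 B | T0 T0
  C -> S T1 | b
  T0 -> a
  T1 -> b

CYK table (by increasing span):
  T[0,0] 'b' = {C,T1}  orig:{C}
  T[1,1] 'a' = {S,T0}  orig:{S}
  T[2,2] 'b' = {C,T1}  orig:{C}
  T[0,1] 'ba' = ∅
  T[1,2] 'ab' = {A,C}
  T[0,2] 'bab' = {S}

S ∈ T[0,2] ⇒ YES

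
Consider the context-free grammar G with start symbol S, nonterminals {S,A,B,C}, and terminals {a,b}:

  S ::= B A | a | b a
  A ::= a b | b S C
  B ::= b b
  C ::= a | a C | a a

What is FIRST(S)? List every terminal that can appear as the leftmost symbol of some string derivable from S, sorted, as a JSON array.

FIRST sets, iterate to fixpoint:
round 1:
  A via A→a b: +{a}
  A via A→b S C: +{b}
  B via B→b b: +{b}
  C via C→a: +{a}
  S via S→B A: +{b}
  S via S→a: +{a}
  S: {a,b}  A: {a,b}  B: {b}  C: {a}
round 2: (no change)
  S: {a,b}  A: {a,b}  B: {b}  C: {a}

FIRST(S) = ["a", "b"]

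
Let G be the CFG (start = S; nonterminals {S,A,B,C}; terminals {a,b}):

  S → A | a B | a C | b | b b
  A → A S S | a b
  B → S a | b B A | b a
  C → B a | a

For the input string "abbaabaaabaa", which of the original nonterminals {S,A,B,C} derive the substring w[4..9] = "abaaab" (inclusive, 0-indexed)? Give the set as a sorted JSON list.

CNF form of G:
  S -> A X4 | T0 B | T0 C | T0 T1 | T1 T1 | b
  A -> A X2 | T0 T1
  B -> S T0 | T1 T0 | T1 X3
  C -> B T0 | a
  T0 -> a
  T1 -> b
  X2 -> S S
  X3 -> B A
  X4 -> S S

CYK fill, restricted to cells inside w[4..9]:
  cell(4,4) a: {C,T0}  orig:{C}
  cell(5,5) b: {S,T1}  orig:{S}
  cell(6,6) a: {C,T0}  orig:{C}
  cell(7,7) a: {C,T0}  orig:{C}
  cell(8,8) a: {C,T0}  orig:{C}
  cell(9,9) b: {S,T1}  orig:{S}
  cell(4,5) ab: {A,S}
  cell(5,6) ba: {B}
  cell(6,7) aa: {S}
  cell(7,8) aa: {S}
  cell(8,9) ab: {A,S}
  cell(4,6) aba: {B,S}
  cell(5,7) baa: {C,X2,X4}  orig:{C}
  cell(6,8) aaa: {B}
  cell(7,9) aab: {X2,X4}  orig:{}
  cell(4,7) abaa: {B,C,S,X2,X4}  orig:{B,C,S}
  cell(5,8) baaa: ∅
  cell(6,9) aaab: {X2,X4}  orig:{}
  cell(4,8) abaaa: {B,C,X2,X4}  orig:{B,C}
  cell(5,9) baaab: ∅
  cell(4,9) abaaab: {A,S,X2,X3,X4}  orig:{A,S}

Original NTs in T[4,9] deriving "abaaab": ["A", "S"]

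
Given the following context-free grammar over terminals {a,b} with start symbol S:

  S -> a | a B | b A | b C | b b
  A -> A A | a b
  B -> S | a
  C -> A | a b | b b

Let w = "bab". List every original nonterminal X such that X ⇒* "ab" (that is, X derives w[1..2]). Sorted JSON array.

CNF form of G:
  S -> T0 B | T1 A | T1 C | T1 T1 | a
  A -> A A | T0 T1
  B -> T0 B | T1 A | T1 C | T1 T1 | a
  C -> A A | T0 T1 | T1 T1
  T0 -> a
  T1 -> b

Fill CYK table bottom-up, restricted to cells inside w[1..2]:
  [1..1]={B,S,T0}  "a"  orig:{B,S}
  [2..2]={T1}  "b"  orig:{}
  [1..2]={A,C}  "ab"

Original NTs in T[1,2] deriving "ab": ["A", "C"]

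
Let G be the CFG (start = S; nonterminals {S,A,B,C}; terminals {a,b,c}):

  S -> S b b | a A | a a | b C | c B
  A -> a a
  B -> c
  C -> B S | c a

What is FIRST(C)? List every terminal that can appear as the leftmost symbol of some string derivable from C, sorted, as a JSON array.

FIRST sets, iterate to fixpoint:
[1]
  A via A→a a: +{a}
  B via B→c: +{c}
  C via C→B S: +{c}
  S via S→a A: +{a}
  S via S→b C: +{b}
  S via S→c B: +{c}
  S: {a,b,c}  A: {a}  B: {c}  C: {c}
[2] done
  S: {a,b,c}  A: {a}  B: {c}  C: {c}

FIRST(C) = ["c"]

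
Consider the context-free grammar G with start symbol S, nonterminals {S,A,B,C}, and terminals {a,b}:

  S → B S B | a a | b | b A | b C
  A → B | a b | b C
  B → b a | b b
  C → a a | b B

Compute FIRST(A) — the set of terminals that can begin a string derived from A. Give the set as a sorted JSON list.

FIRST sets, iterate to fixpoint:
pass 1:
  A via A→a b: +{a}
  A via A→b C: +{b}
  B via B→b a: +{b}
  C via C→a a: +{a}
  C via C→b B: +{b}
  S via S→B S B: +{b}
  S via S→a a: +{a}
  S: {a,b}  A: {a,b}  B: {b}  C: {a,b}
pass 2: — fixpoint
  S: {a,b}  A: {a,b}  B: {b}  C: {a,b}

FIRST(A) = ["a", "b"]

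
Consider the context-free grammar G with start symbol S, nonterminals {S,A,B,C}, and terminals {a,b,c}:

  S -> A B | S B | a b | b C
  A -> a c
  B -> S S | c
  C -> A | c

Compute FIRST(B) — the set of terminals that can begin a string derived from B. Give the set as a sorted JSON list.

FIRST iteration:
iter 1:
  A via A→a c: +{a}
  B via B→c: +{c}
  C via C→A: +{a}
  C via C→c: +{c}
  S via S→A B: +{a}
  S via S→b C: +{b}
  S: {a,b}  A: {a}  B: {c}  C: {a,c}
iter 2:
  B via B→S S: +{a,b}
  S: {a,b}  A: {a}  B: {a,b,c}  C: {a,c}
iter 3: (no change)
  S: {a,b}  A: {a}  B: {a,b,c}  C: {a,c}

FIRST(B) = ["a", "b", "c"]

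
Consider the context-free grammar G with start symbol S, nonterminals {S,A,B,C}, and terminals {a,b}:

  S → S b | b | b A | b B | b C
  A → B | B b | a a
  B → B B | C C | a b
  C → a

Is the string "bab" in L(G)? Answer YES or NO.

CNF form of G:
  S -> S T0 | T0 A | T0 B | T0 C | b
  A -> B B | B T0 | C C | T1 T0 | T1 T1
  B -> B B | C C | T1 T0
  C -> a
  T0 -> b
  T1 -> a

CYK fill:
  T[0,0] 'b' = {S,T0}  orig:{S}
  T[1,1] 'a' = {C,T1}  orig:{C}
  T[2,2] 'b' = {S,T0}  orig:{S}
  T[0,1] 'ba' = {S}
  T[1,2] 'ab' = {A,B}
  T[0,2] 'bab' = {S}

S ∈ T[0,2] ⇒ YES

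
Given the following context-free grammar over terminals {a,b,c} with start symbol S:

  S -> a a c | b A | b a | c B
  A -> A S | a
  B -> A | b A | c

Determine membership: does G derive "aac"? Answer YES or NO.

Convert to CNF:
  S -> T0 A | T0 T1 | T1 X3 | T2 B
  A -> A S | a
  B -> A S | T0 A | a | c
  T0 -> b
  T1 -> a
  T2 -> c
  X3 -> T1 T2

CYK table (by increasing span):
  T[0,0] 'a' = {A,B,T1}  orig:{A,B}
  T[1,1] 'a' = {A,B,T1}  orig:{A,B}
  T[2,2] 'c' = {B,T2}  orig:{B}
  T[0,1] 'aa' = ∅
  T[1,2] 'ac' = {X3}  orig:{}
  T[0,2] 'aac' = {S}

S ∈ T[0,2] ⇒ YES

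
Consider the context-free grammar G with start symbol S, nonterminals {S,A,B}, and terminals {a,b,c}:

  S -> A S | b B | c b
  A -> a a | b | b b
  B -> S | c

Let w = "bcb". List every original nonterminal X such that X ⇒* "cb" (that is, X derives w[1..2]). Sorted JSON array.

Convert to CNF:
  S -> A S | T1 B | T2 T1
  A -> T0 T0 | T1 T1 | b
  B -> A S | T1 B | T2 T1 | c
  T0 -> a
  T1 -> b
  T2 -> c

CYK table (by increasing span), restricted to cells inside w[1..2]:
  cell(1,1) c: {B,T2}  orig:{B}
  cell(2,2) b: {A,T1}  orig:{A}
  cell(1,2) cb: {B,S}

Original NTs in T[1,2] deriving "cb": ["B", "S"]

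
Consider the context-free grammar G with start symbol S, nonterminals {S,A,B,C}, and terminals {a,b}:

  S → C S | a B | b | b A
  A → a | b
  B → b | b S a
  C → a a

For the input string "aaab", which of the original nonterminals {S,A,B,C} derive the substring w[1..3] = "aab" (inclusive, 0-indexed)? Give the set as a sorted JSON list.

Convert to CNF:
  S -> C S | T0 A | T1 B | b
  A -> a | b
  B -> T0 X2 | b
  C -> T1 T1
  T0 -> b
  T1 -> a
  X2 -> S T1

CYK table (by increasing span) — only the sub-triangle for w[1..3]:
  [1..1]={A,T1}  "a"  orig:{A}
  [2..2]={A,T1}  "a"  orig:{A}
  [3..3]={A,B,S,T0}  "b"  orig:{A,B,S}
  [1..2]={C}  "aa"
  [2..3]={S}  "ab"
  [1..3]={S}  "aab"

Original NTs in T[1,3] deriving "aab": ["S"]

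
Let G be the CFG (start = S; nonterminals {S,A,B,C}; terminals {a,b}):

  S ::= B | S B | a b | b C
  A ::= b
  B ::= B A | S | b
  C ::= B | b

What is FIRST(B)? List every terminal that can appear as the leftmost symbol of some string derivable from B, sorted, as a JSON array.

FIRST sets, iterate to fixpoint:
round 1:
  A via A→b: +{b}
  B via B→b: +{b}
  C via C→B: +{b}
  S via S→B: +{b}
  S via S→a b: +{a}
  S: {a,b}  A: {b}  B: {b}  C: {b}
round 2:
  B via B→S: +{a}
  C via C→B: +{a}
  S: {a,b}  A: {b}  B: {a,b}  C: {a,b}
round 3: done
  S: {a,b}  A: {b}  B: {a,b}  C: {a,b}

FIRST(B) = ["a", "b"]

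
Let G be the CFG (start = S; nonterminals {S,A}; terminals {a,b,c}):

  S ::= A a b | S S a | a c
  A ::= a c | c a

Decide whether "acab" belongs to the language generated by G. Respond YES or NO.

Convert to CNF:
  S -> A X3 | S X4 | T0 T1
  A -> T0 T1 | T1 T0
  T0 -> a
  T1 -> c
  T2 -> b
  X3 -> T0 T2
  X4 -> S T0

Fill CYK table bottom-up:
  T[0,0] 'a' = {T0}  orig:{}
  T[1,1] 'c' = {T1}  orig:{}
  T[2,2] 'a' = {T0}  orig:{}
  T[3,3] 'b' = {T2}  orig:{}
  T[0,1] 'ac' = {A,S}
  T[1,2] 'ca' = {A}
  T[2,3] 'ab' = {X3}  orig:{}
  T[0,2] 'aca' = {X4}  orig:{}
  T[1,3] 'cab' = ∅
  T[0,3] 'acab' = {S}

S ∈ T[0,3] ⇒ YES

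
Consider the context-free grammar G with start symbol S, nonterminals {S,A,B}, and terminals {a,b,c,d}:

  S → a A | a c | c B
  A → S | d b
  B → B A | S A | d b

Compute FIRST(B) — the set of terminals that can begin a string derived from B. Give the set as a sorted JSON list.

FIRST iteration:
iter 1:
  A via A→d b: +{d}
  B via B→d b: +{d}
  S via S→a A: +{a}
  S via S→c B: +{c}
  FIRST[S]={a,c}  FIRST[A]={d}  FIRST[B]={d}
iter 2:
  A via A→S: +{a,c}
  B via B→S A: +{a,c}
  FIRST[S]={a,c}  FIRST[A]={a,c,d}  FIRST[B]={a,c,d}
iter 3: (stable)
  FIRST[S]={a,c}  FIRST[A]={a,c,d}  FIRST[B]={a,c,d}

FIRST(B) = ["a", "c", "d"]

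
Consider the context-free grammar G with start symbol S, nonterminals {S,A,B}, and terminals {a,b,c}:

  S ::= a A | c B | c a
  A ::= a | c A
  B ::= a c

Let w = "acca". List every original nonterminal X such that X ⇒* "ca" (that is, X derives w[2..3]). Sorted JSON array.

Convert to CNF:
  S -> T0 B | T0 T1 | T1 A
  A -> T0 A | a
  B -> T1 T0
  T0 -> c
  T1 -> a

CYK fill, restricted to cells inside w[2..3]:
  T[2,2] 'c' = {T0}  orig:{}
  T[3,3] 'a' = {A,T1}  orig:{A}
  T[2,3] 'ca' = {A,S}

Original NTs in T[2,3] deriving "ca": ["A", "S"]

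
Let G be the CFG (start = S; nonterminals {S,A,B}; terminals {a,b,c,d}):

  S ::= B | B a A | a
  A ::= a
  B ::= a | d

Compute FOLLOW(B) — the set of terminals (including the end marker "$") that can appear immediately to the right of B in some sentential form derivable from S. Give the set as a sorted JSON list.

FIRST iteration:
round 1:
  A via A→a: +{a}
  B via B→a: +{a}
  B via B→d: +{d}
  S via S→B: +{a,d}
  S: {a,d}  A: {a}  B: {a,d}
round 2: — fixpoint
  S: {a,d}  A: {a}  B: {a,d}

FOLLOW iteration:
initialize: $ ∈ FOLLOW(S)
round 1:
  S→B: FOLLOW(B) ⊇ FOLLOW(S) ⊇ {$}; new: +{$}
  S→B a A: FOLLOW(B) ⊇ FIRST(a) = {a}; new: +{a}
  S→B a A: FOLLOW(A) ⊇ FOLLOW(S) ⊇ {$}; new: +{$}
  S: {$}  A: {$}  B: {$,a}
round 2: done
  S: {$}  A: {$}  B: {$,a}

FOLLOW(B) = ["$", "a"]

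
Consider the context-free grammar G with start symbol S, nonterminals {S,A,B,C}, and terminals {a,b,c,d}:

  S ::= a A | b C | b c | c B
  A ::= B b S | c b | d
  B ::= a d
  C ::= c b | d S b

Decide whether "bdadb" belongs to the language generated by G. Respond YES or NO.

CNF form of G:
  S -> T0 C | T0 T1 | T1 B | T2 A
  A -> B X4 | T1 T0 | d
  B -> T2 T3
  C -> T1 T0 | T3 X5
  T0 -> b
  T1 -> c
  T2 -> a
  T3 -> d
  X4 -> T0 S
  X5 -> S T0

CYK fill:
  [0..0]={T0}  "b"  orig:{}
  [1..1]={A,T3}  "d"  orig:{A}
  [2..2]={T2}  "a"  orig:{}
  [3..3]={A,T3}  "d"  orig:{A}
  [4..4]={T0}  "b"  orig:{}
  [0..1]=∅  "bd"
  [1..2]=∅  "da"
  [2..3]={B,S}  "ad"
  [3..4]=∅  "db"
  [0..2]=∅  "bda"
  [1..3]=∅  "dad"
  [2..4]={X5}  "adb"  orig:{}
  [0..3]=∅  "bdad"
  [1..4]={C}  "dadb"
  [0..4]={S}  "bdadb"

S ∈ T[0,4] ⇒ YES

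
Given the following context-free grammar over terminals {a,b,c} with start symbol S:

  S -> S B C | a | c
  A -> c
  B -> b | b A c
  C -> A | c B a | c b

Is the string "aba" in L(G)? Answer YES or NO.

CNF form of G:
  S -> S X5 | a | c
  A -> c
  B -> T0 X3 | b
  C -> T1 T0 | T1 X4 | c
  T0 -> b
  T1 -> c
  T2 -> a
  X3 -> A T1
  X4 -> B T2
  X5 -> B C

CYK table (by increasing span):
  cell(0,0) a: {S,T2}  orig:{S}
  cell(1,1) b: {B,T0}  orig:{B}
  cell(2,2) a: {S,T2}  orig:{S}
  cell(0,1) ab: ∅
  cell(1,2) ba: {X4}  orig:{}
  cell(0,2) aba: ∅

S ∉ T[0,2] ⇒ NO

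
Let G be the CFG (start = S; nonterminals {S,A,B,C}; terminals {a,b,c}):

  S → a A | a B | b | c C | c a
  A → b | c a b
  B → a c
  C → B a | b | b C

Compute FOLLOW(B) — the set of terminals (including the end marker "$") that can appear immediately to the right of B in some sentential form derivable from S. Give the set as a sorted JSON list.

FIRST sets, iterate to fixpoint:
iter 1:
  A via A→b: +{b}
  A via A→c a b: +{c}
  B via B→a c: +{a}
  C via C→B a: +{a}
  C via C→b: +{b}
  S via S→a A: +{a}
  S via S→b: +{b}
  S via S→c C: +{c}
  FIRST[S]={a,b,c}  FIRST[A]={b,c}  FIRST[B]={a}  FIRST[C]={a,b}
iter 2: (no change)
  FIRST[S]={a,b,c}  FIRST[A]={b,c}  FIRST[B]={a}  FIRST[C]={a,b}

FOLLOW iteration:
seed FOLLOW(S) with $
[1]
  C→B a: FOLLOW(B) ⊇ FIRST(a) = {a}; new: +{a}
  S→a A: FOLLOW(A) ⊇ FOLLOW(S) ⊇ {$}; new: +{$}
  S→a B: FOLLOW(B) ⊇ FOLLOW(S) ⊇ {$}; new: +{$}
  S→c C: FOLLOW(C) ⊇ FOLLOW(S) ⊇ {$}; new: +{$}
  S: {$}  A: {$}  B: {$,a}  C: {$}
[2] (stable)
  S: {$}  A: {$}  B: {$,a}  C: {$}

FOLLOW(B) = ["$", "a"]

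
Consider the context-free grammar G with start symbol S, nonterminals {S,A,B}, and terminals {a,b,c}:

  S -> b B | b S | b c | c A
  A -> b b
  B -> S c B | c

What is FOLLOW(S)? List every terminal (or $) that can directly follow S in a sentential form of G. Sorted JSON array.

Compute FIRST by fixpoint:
iter 1:
  A via A→b b: +{b}
  B via B→c: +{c}
  S via S→b B: +{b}
  S via S→c A: +{c}
  S: {b,c}  A: {b}  B: {c}
iter 2:
  B via B→S c B: +{b}
  S: {b,c}  A: {b}  B: {b,c}
iter 3: (no change)
  S: {b,c}  A: {b}  B: {b,c}

FOLLOW iteration:
seed FOLLOW(S) with $
pass 1:
  B→S c B: FOLLOW(S) ⊇ FIRST(c) = {c}; new: +{c}
  S→b B: FOLLOW(B) ⊇ FOLLOW(S) ⊇ {$,c}; new: +{$,c}
  S→c A: FOLLOW(A) ⊇ FOLLOW(S) ⊇ {$,c}; new: +{$,c}
  FOLLOW(S)={$,c}  FOLLOW(A)={$,c}  FOLLOW(B)={$,c}
pass 2: (no change)
  FOLLOW(S)={$,c}  FOLLOW(A)={$,c}  FOLLOW(B)={$,c}

FOLLOW(S) = ["$", "c"]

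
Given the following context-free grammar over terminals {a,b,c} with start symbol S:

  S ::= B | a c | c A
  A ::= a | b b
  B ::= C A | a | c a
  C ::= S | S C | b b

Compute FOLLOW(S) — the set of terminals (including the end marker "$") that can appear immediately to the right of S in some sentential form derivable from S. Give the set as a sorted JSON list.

FIRST sets, iterate to fixpoint:
iter 1:
  A via A→a: +{a}
  A via A→b b: +{b}
  B via B→a: +{a}
  B via B→c a: +{c}
  C via C→b b: +{b}
  S via S→B: +{a,c}
  S: {a,c}  A: {a,b}  B: {a,c}  C: {b}
iter 2:
  B via B→C A: +{b}
  C via C→S: +{a,c}
  S via S→B: +{b}
  S: {a,b,c}  A: {a,b}  B: {a,b,c}  C: {a,b,c}
iter 3: (stable)
  S: {a,b,c}  A: {a,b}  B: {a,b,c}  C: {a,b,c}

FOLLOW iteration:
initialize: $ ∈ FOLLOW(S)
iter 1:
  B→C A: FOLLOW(C) ⊇ FIRST(A) = {a,b}; new: +{a,b}
  C→S: FOLLOW(S) ⊇ FOLLOW(C) ⊇ {a,b}; new: +{a,b}
  C→S C: FOLLOW(S) ⊇ FIRST(C) = {a,b,c}; new: +{c}
  S→B: FOLLOW(B) ⊇ FOLLOW(S) ⊇ {$,a,b,c}; new: +{$,a,b,c}
  S→c A: FOLLOW(A) ⊇ FOLLOW(S) ⊇ {$,a,b,c}; new: +{$,a,b,c}
  S: {$,a,b,c}  A: {$,a,b,c}  B: {$,a,b,c}  C: {a,b}
iter 2: done
  S: {$,a,b,c}  A: {$,a,b,c}  B: {$,a,b,c}  C: {a,b}

FOLLOW(S) = ["$", "a", "b", "c"]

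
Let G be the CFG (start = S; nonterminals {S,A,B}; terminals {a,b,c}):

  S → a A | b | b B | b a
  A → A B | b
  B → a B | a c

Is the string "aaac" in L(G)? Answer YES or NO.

Convert to CNF:
  S -> T0 A | T2 B | T2 T0 | b
  A -> A B | b
  B -> T0 B | T0 T1
  T0 -> a
  T1 -> c
  T2 -> b

CYK fill:
  [0..0]={T0}  "a"  orig:{}
  [1..1]={T0}  "a"  orig:{}
  [2..2]={T0}  "a"  orig:{}
  [3..3]={T1}  "c"  orig:{}
  [0..1]=∅  "aa"
  [1..2]=∅  "aa"
  [2..3]={B}  "ac"
  [0..2]=∅  "aaa"
  [1..3]={B}  "aac"
  [0..3]={B}  "aaac"

S ∉ T[0,3] ⇒ NO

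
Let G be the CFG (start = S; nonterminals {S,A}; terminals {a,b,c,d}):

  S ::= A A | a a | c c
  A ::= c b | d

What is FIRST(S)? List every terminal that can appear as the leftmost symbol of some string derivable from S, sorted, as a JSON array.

Compute FIRST by fixpoint:
iter 1:
  A via A→c b: +{c}
  A via A→d: +{d}
  S via S→A A: +{c,d}
  S via S→a a: +{a}
  S: {a,c,d}  A: {c,d}
iter 2: (stable)
  S: {a,c,d}  A: {c,d}

FIRST(S) = ["a", "c", "d"]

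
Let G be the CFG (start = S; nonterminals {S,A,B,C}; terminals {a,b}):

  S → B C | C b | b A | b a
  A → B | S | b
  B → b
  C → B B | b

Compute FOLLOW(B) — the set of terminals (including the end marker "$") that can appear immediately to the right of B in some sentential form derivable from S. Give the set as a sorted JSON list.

FIRST iteration:
pass 1:
  A via A→b: +{b}
  B via B→b: +{b}
  C via C→B B: +{b}
  S via S→B C: +{b}
  FIRST[S]={b}  FIRST[A]={b}  FIRST[B]={b}  FIRST[C]={b}
pass 2: (stable)
  FIRST[S]={b}  FIRST[A]={b}  FIRST[B]={b}  FIRST[C]={b}

FOLLOW sets:
initialize: $ ∈ FOLLOW(S)
pass 1:
  C→B B: FOLLOW(B) ⊇ FIRST(B) = {b}; new: +{b}
  S→B C: FOLLOW(C) ⊇ FOLLOW(S) ⊇ {$}; new: +{$}
  S→C b: FOLLOW(C) ⊇ FIRST(b) = {b}; new: +{b}
  S→b A: FOLLOW(A) ⊇ FOLLOW(S) ⊇ {$}; new: +{$}
  FOLLOW(S)={$}  FOLLOW(A)={$}  FOLLOW(B)={b}  FOLLOW(C)={$,b}
pass 2:
  A→B: FOLLOW(B) ⊇ FOLLOW(A) ⊇ {$}; new: +{$}
  FOLLOW(S)={$}  FOLLOW(A)={$}  FOLLOW(B)={$,b}  FOLLOW(C)={$,b}
pass 3: done
  FOLLOW(S)={$}  FOLLOW(A)={$}  FOLLOW(B)={$,b}  FOLLOW(C)={$,b}

FOLLOW(B) = ["$", "b"]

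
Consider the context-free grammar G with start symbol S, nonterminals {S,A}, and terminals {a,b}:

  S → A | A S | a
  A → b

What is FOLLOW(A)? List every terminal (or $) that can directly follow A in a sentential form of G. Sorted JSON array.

Compute FIRST by fixpoint:
pass 1:
  A via A→b: +{b}
  S via S→A: +{b}
  S via S→a: +{a}
  FIRST(S)={a,b}  FIRST(A)={b}
pass 2: done
  FIRST(S)={a,b}  FIRST(A)={b}

FOLLOW iteration:
initialize: $ ∈ FOLLOW(S)
iter 1:
  S→A: FOLLOW(A) ⊇ FOLLOW(S) ⊇ {$}; new: +{$}
  S→A S: FOLLOW(A) ⊇ FIRST(S) = {a,b}; new: +{a,b}
  FOLLOW(S)={$}  FOLLOW(A)={$,a,b}
iter 2: — fixpoint
  FOLLOW(S)={$}  FOLLOW(A)={$,a,b}

FOLLOW(A) = ["$", "a", "b"]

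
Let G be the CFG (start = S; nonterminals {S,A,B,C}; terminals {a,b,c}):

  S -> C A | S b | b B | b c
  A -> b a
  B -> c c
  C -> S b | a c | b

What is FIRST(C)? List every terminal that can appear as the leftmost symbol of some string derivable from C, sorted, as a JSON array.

Compute FIRST by fixpoint:
pass 1:
  A via A→b a: +{b}
  B via B→c c: +{c}
  C via C→a c: +{a}
  C via C→b: +{b}
  S via S→C A: +{a,b}
  FIRST[S]={a,b}  FIRST[A]={b}  FIRST[B]={c}  FIRST[C]={a,b}
pass 2: — fixpoint
  FIRST[S]={a,b}  FIRST[A]={b}  FIRST[B]={c}  FIRST[C]={a,b}

FIRST(C) = ["a", "b"]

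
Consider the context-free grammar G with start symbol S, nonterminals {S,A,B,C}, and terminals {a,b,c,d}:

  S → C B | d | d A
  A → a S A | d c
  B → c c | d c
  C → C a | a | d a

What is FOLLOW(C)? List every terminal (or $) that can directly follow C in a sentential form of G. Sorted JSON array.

FIRST iteration:
iter 1:
  A via A→a S A: +{a}
  A via A→d c: +{d}
  B via B→c c: +{c}
  B via B→d c: +{d}
  C via C→a: +{a}
  C via C→d a: +{d}
  S via S→C B: +{a,d}
  FIRST[S]={a,d}  FIRST[A]={a,d}  FIRST[B]={c,d}  FIRST[C]={a,d}
iter 2: — fixpoint
  FIRST[S]={a,d}  FIRST[A]={a,d}  FIRST[B]={c,d}  FIRST[C]={a,d}

Compute FOLLOW by fixpoint:
initialize: $ ∈ FOLLOW(S)
iter 1:
  A→a S A: FOLLOW(S) ⊇ FIRST(A) = {a,d}; new: +{a,d}
  C→C a: FOLLOW(C) ⊇ FIRST(a) = {a}; new: +{a}
  S→C B: FOLLOW(C) ⊇ FIRST(B) = {c,d}; new: +{c,d}
  S→C B: FOLLOW(B) ⊇ FOLLOW(S) ⊇ {$,a,d}; new: +{$,a,d}
  S→d A: FOLLOW(A) ⊇ FOLLOW(S) ⊇ {$,a,d}; new: +{$,a,d}
  S: {$,a,d}  A: {$,a,d}  B: {$,a,d}  C: {a,c,d}
iter 2: (no change)
  S: {$,a,d}  A: {$,a,d}  B: {$,a,d}  C: {a,c,d}

FOLLOW(C) = ["a", "c", "d"]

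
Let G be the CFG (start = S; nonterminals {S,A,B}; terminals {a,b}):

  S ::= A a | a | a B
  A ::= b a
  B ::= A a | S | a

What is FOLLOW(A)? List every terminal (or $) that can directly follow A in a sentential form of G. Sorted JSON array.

FIRST iteration:
round 1:
  A via A→b a: +{b}
  B via B→A a: +{b}
  B via B→a: +{a}
  S via S→A a: +{b}
  S via S→a: +{a}
  FIRST(S)={a,b}  FIRST(A)={b}  FIRST(B)={a,b}
round 2: (stable)
  FIRST(S)={a,b}  FIRST(A)={b}  FIRST(B)={a,b}

FOLLOW iteration:
initialize: $ ∈ FOLLOW(S)
iter 1:
  B→A a: FOLLOW(A) ⊇ FIRST(a) = {a}; new: +{a}
  S→a B: FOLLOW(B) ⊇ FOLLOW(S) ⊇ {$}; new: +{$}
  FOLLOW(S)={$}  FOLLOW(A)={a}  FOLLOW(B)={$}
iter 2: (stable)
  FOLLOW(S)={$}  FOLLOW(A)={a}  FOLLOW(B)={$}

FOLLOW(A) = ["a"]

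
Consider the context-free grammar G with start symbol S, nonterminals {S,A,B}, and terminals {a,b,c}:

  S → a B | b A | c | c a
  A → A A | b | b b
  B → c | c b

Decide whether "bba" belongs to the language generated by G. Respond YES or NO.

CNF form of G:
  S -> T0 A | T1 T2 | T2 B | c
  A -> A A | T0 T0 | b
  B -> T1 T0 | c
  T0 -> b
  T1 -> c
  T2 -> a

Fill CYK table bottom-up:
  [0..0]={A,T0}  "b"  orig:{A}
  [1..1]={A,T0}  "b"  orig:{A}
  [2..2]={T2}  "a"  orig:{}
  [0..1]={A,S}  "bb"
  [1..2]=∅  "ba"
  [0..2]=∅  "bba"

S ∉ T[0,2] ⇒ NO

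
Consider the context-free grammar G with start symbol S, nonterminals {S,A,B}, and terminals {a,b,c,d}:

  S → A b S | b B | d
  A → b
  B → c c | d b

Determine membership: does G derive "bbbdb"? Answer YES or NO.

CNF form of G:
  S -> A X3 | T2 B | d
  A -> b
  B -> T0 T0 | T1 T2
  T0 -> c
  T1 -> d
  T2 -> b
  X3 -> T2 S

CYK table (by increasing span):
  T[0,0] 'b' = {A,T2}  orig:{A}
  T[1,1] 'b' = {A,T2}  orig:{A}
  T[2,2] 'b' = {A,T2}  orig:{A}
  T[3,3] 'd' = {S,T1}  orig:{S}
  T[4,4] 'b' = {A,T2}  orig:{A}
  T[0,1] 'bb' = ∅
  T[1,2] 'bb' = ∅
  T[2,3] 'bd' = {X3}  orig:{}
  T[3,4] 'db' = {B}
  T[0,2] 'bbb' = ∅
  T[1,3] 'bbd' = {S}
  T[2,4] 'bdb' = {S}
  T[0,3] 'bbbd' = {X3}  orig:{}
  T[1,4] 'bbdb' = {X3}  orig:{}
  T[0,4] 'bbbdb' = {S}

S ∈ T[0,4] ⇒ YES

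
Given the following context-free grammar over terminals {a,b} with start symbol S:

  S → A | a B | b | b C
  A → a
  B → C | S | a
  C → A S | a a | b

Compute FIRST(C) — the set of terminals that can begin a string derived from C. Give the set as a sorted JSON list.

FIRST iteration:
pass 1:
  A via A→a: +{a}
  B via B→a: +{a}
  C via C→A S: +{a}
  C via C→b: +{b}
  S via S→A: +{a}
  S via S→b: +{b}
  FIRST(S)={a,b}  FIRST(A)={a}  FIRST(B)={a}  FIRST(C)={a,b}
pass 2:
  B via B→C: +{b}
  FIRST(S)={a,b}  FIRST(A)={a}  FIRST(B)={a,b}  FIRST(C)={a,b}
pass 3: done
  FIRST(S)={a,b}  FIRST(A)={a}  FIRST(B)={a,b}  FIRST(C)={a,b}

FIRST(C) = ["a", "b"]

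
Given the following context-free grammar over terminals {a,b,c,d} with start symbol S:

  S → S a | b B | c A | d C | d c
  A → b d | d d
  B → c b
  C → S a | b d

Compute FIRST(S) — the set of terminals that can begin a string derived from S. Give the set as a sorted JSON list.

Compute FIRST by fixpoint:
iter 1:
  A via A→b d: +{b}
  A via A→d d: +{d}
  B via B→c b: +{c}
  C via C→b d: +{b}
  S via S→b B: +{b}
  S via S→c A: +{c}
  S via S→d C: +{d}
  FIRST(S)={b,c,d}  FIRST(A)={b,d}  FIRST(B)={c}  FIRST(C)={b}
iter 2:
  C via C→S a: +{c,d}
  FIRST(S)={b,c,d}  FIRST(A)={b,d}  FIRST(B)={c}  FIRST(C)={b,c,d}
iter 3: (stable)
  FIRST(S)={b,c,d}  FIRST(A)={b,d}  FIRST(B)={c}  FIRST(C)={b,c,d}

FIRST(S) = ["b", "c", "d"]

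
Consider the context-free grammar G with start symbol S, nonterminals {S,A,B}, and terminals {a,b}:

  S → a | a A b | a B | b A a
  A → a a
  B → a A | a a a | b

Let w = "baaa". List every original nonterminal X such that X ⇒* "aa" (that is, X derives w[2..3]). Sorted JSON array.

Convert to CNF:
  S -> T0 B | T0 X3 | T1 X4 | a
  A -> T0 T0
  B -> T0 A | T0 X2 | b
  T0 -> a
  T1 -> b
  X2 -> T0 T0
  X3 -> A T1
  X4 -> A T0

CYK fill — only the sub-triangle for w[2..3]:
  [2..2]={S,T0}  "a"  orig:{S}
  [3..3]={S,T0}  "a"  orig:{S}
  [2..3]={A,X2}  "aa"  orig:{A}

Original NTs in T[2,3] deriving "aa": ["A"]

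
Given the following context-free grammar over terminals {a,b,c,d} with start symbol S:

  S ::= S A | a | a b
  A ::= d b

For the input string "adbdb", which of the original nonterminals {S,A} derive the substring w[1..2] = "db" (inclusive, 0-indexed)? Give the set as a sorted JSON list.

CNF form of G:
  S -> S A | T2 T1 | a
  A -> T0 T1
  T0 -> d
  T1 -> b
  T2 -> a

CYK table (by increasing span), restricted to cells inside w[1..2]:
  cell(1,1) d: {T0}  orig:{}
  cell(2,2) b: {T1}  orig:{}
  cell(1,2) db: {A}

Original NTs in T[1,2] deriving "db": ["A"]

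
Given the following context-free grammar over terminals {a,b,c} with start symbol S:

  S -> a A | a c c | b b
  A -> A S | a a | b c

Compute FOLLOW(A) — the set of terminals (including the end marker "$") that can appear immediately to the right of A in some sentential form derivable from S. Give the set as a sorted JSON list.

Compute FIRST by fixpoint:
[1]
  A via A→a a: +{a}
  A via A→b c: +{b}
  S via S→a A: +{a}
  S via S→b b: +{b}
  FIRST(S)={a,b}  FIRST(A)={a,b}
[2] (no change)
  FIRST(S)={a,b}  FIRST(A)={a,b}

Compute FOLLOW by fixpoint:
seed FOLLOW(S) with $
pass 1:
  A→A S: FOLLOW(A) ⊇ FIRST(S) = {a,b}; new: +{a,b}
  A→A S: FOLLOW(S) ⊇ FOLLOW(A) ⊇ {a,b}; new: +{a,b}
  S→a A: FOLLOW(A) ⊇ FOLLOW(S) ⊇ {$,a,b}; new: +{$}
  FOLLOW[S]={$,a,b}  FOLLOW[A]={$,a,b}
pass 2: (no change)
  FOLLOW[S]={$,a,b}  FOLLOW[A]={$,a,b}

FOLLOW(A) = ["$", "a", "b"]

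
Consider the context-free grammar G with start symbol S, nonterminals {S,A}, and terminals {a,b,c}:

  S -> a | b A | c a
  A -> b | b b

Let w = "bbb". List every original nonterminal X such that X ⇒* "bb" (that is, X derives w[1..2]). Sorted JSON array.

CNF form of G:
  S -> T0 A | T1 T2 | a
  A -> T0 T0 | b
  T0 -> b
  T1 -> c
  T2 -> a

CYK table (by increasing span), restricted to cells inside w[1..2]:
  cell(1,1) b: {A,T0}  orig:{A}
  cell(2,2) b: {A,T0}  orig:{A}
  cell(1,2) bb: {A,S}

Original NTs in T[1,2] deriving "bb": ["A", "S"]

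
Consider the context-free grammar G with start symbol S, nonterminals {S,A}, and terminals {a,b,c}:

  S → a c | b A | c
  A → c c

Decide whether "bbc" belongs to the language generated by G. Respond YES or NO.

CNF form of G:
  S -> T1 T0 | T2 A | c
  A -> T0 T0
  T0 -> c
  T1 -> a
  T2 -> b

CYK fill:
  cell(0,0) b: {T2}  orig:{}
  cell(1,1) b: {T2}  orig:{}
  cell(2,2) c: {S,T0}  orig:{S}
  cell(0,1) bb: ∅
  cell(1,2) bc: ∅
  cell(0,2) bbc: ∅

S ∉ T[0,2] ⇒ NO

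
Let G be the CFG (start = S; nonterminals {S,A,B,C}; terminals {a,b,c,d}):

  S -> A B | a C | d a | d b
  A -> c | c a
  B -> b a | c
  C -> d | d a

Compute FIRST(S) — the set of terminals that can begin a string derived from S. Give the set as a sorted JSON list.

Compute FIRST by fixpoint:
[1]
  A via A→c: +{c}
  B via B→b a: +{b}
  B via B→c: +{c}
  C via C→d: +{d}
  S via S→A B: +{c}
  S via S→a C: +{a}
  S via S→d a: +{d}
  FIRST[S]={a,c,d}  FIRST[A]={c}  FIRST[B]={b,c}  FIRST[C]={d}
[2] — fixpoint
  FIRST[S]={a,c,d}  FIRST[A]={c}  FIRST[B]={b,c}  FIRST[C]={d}

FIRST(S) = ["a", "c", "d"]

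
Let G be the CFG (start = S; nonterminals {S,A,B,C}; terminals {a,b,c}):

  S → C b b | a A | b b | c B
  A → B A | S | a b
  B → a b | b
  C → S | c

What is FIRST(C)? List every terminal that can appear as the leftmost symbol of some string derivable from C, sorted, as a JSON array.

FIRST iteration:
[1]
  A via A→a b: +{a}
  B via B→a b: +{a}
  B via B→b: +{b}
  C via C→c: +{c}
  S via S→C b b: +{c}
  S via S→a A: +{a}
  S via S→b b: +{b}
  FIRST[S]={a,b,c}  FIRST[A]={a}  FIRST[B]={a,b}  FIRST[C]={c}
[2]
  A via A→B A: +{b}
  A via A→S: +{c}
  C via C→S: +{a,b}
  FIRST[S]={a,b,c}  FIRST[A]={a,b,c}  FIRST[B]={a,b}  FIRST[C]={a,b,c}
[3] done
  FIRST[S]={a,b,c}  FIRST[A]={a,b,c}  FIRST[B]={a,b}  FIRST[C]={a,b,c}

FIRST(C) = ["a", "b", "c"]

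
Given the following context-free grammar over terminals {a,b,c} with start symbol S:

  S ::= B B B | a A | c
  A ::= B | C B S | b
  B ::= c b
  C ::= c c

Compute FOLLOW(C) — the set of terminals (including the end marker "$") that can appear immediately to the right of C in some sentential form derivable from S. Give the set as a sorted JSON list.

FIRST iteration:
pass 1:
  A via A→b: +{b}
  B via B→c b: +{c}
  C via C→c c: +{c}
  S via S→B B B: +{c}
  S via S→a A: +{a}
  FIRST(S)={a,c}  FIRST(A)={b}  FIRST(B)={c}  FIRST(C)={c}
pass 2:
  A via A→B: +{c}
  FIRST(S)={a,c}  FIRST(A)={b,c}  FIRST(B)={c}  FIRST(C)={c}
pass 3: (stable)
  FIRST(S)={a,c}  FIRST(A)={b,c}  FIRST(B)={c}  FIRST(C)={c}

FOLLOW iteration:
FOLLOW(S) := {$}
pass 1:
  A→C B S: FOLLOW(C) ⊇ FIRST(B) = {c}; new: +{c}
  A→C B S: FOLLOW(B) ⊇ FIRST(S) = {a,c}; new: +{a,c}
  S→B B B: FOLLOW(B) ⊇ FOLLOW(S) ⊇ {$}; new: +{$}
  S→a A: FOLLOW(A) ⊇ FOLLOW(S) ⊇ {$}; new: +{$}
  FOLLOW(S)={$}  FOLLOW(A)={$}  FOLLOW(B)={$,a,c}  FOLLOW(C)={c}
pass 2: (stable)
  FOLLOW(S)={$}  FOLLOW(A)={$}  FOLLOW(B)={$,a,c}  FOLLOW(C)={c}

FOLLOW(C) = ["c"]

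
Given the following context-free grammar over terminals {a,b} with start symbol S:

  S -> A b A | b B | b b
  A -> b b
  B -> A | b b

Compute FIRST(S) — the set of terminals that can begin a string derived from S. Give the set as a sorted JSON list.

Compute FIRST by fixpoint:
round 1:
  A via A→b b: +{b}
  B via B→A: +{b}
  S via S→A b A: +{b}
  FIRST[S]={b}  FIRST[A]={b}  FIRST[B]={b}
round 2: (stable)
  FIRST[S]={b}  FIRST[A]={b}  FIRST[B]={b}

FIRST(S) = ["b"]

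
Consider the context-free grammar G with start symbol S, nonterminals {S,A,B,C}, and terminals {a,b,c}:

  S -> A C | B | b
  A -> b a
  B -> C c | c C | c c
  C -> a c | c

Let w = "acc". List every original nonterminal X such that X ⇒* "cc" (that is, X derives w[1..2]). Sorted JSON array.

CNF form of G:
  S -> A C | C T2 | T2 C | T2 T2 | b
  A -> T0 T1
  B -> C T2 | T2 C | T2 T2
  C -> T1 T2 | c
  T0 -> b
  T1 -> a
  T2 -> c

CYK fill, restricted to cells inside w[1..2]:
  [1..1]={C,T2}  "c"  orig:{C}
  [2..2]={C,T2}  "c"  orig:{C}
  [1..2]={B,S}  "cc"

Original NTs in T[1,2] deriving "cc": ["B", "S"]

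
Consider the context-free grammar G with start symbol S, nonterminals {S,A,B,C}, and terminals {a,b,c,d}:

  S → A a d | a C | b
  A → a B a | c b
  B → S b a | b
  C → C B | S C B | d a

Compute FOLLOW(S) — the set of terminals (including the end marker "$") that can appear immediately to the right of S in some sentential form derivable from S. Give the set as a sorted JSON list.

Compute FIRST by fixpoint:
iter 1:
  A via A→a B a: +{a}
  A via A→c b: +{c}
  B via B→b: +{b}
  C via C→d a: +{d}
  S via S→A a d: +{a,c}
  S via S→b: +{b}
  S: {a,b,c}  A: {a,c}  B: {b}  C: {d}
iter 2:
  B via B→S b a: +{a,c}
  C via C→S C B: +{a,b,c}
  S: {a,b,c}  A: {a,c}  B: {a,b,c}  C: {a,b,c,d}
iter 3: (stable)
  S: {a,b,c}  A: {a,c}  B: {a,b,c}  C: {a,b,c,d}

Compute FOLLOW by fixpoint:
FOLLOW(S) := {$}
iter 1:
  A→a B a: FOLLOW(B) ⊇ FIRST(a) = {a}; new: +{a}
  B→S b a: FOLLOW(S) ⊇ FIRST(b) = {b}; new: +{b}
  C→C B: FOLLOW(C) ⊇ FIRST(B) = {a,b,c}; new: +{a,b,c}
  C→C B: FOLLOW(B) ⊇ FOLLOW(C) ⊇ {a,b,c}; new: +{b,c}
  C→S C B: FOLLOW(S) ⊇ FIRST(C) = {a,b,c,d}; new: +{a,c,d}
  S→A a d: FOLLOW(A) ⊇ FIRST(a) = {a}; new: +{a}
  S→a C: FOLLOW(C) ⊇ FOLLOW(S) ⊇ {$,a,b,c,d}; new: +{$,d}
  S: {$,a,b,c,d}  A: {a}  B: {a,b,c}  C: {$,a,b,c,d}
iter 2:
  C→C B: FOLLOW(B) ⊇ FOLLOW(C) ⊇ {$,a,b,c,d}; new: +{$,d}
  S: {$,a,b,c,d}  A: {a}  B: {$,a,b,c,d}  C: {$,a,b,c,d}
iter 3: (no change)
  S: {$,a,b,c,d}  A: {a}  B: {$,a,b,c,d}  C: {$,a,b,c,d}

FOLLOW(S) = ["$", "a", "b", "c", "d"]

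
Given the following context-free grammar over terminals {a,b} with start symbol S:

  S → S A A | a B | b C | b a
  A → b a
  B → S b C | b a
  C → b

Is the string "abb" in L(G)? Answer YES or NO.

CNF form of G:
  S -> S X3 | T0 C | T0 T1 | T1 B
  A -> T0 T1
  B -> S X2 | T0 T1
  C -> b
  T0 -> b
  T1 -> a
  X2 -> T0 C
  X3 -> A A

CYK fill:
  T[0,0] 'a' = {T1}  orig:{}
  T[1,1] 'b' = {C,T0}  orig:{C}
  T[2,2] 'b' = {C,T0}  orig:{C}
  T[0,1] 'ab' = ∅
  T[1,2] 'bb' = {S,X2}  orig:{S}
  T[0,2] 'abb' = ∅

S ∉ T[0,2] ⇒ NO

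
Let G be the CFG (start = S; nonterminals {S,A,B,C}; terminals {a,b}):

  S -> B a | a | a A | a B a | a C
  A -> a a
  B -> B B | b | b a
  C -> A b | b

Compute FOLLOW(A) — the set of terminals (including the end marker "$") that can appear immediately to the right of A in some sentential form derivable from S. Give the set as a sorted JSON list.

FIRST sets, iterate to fixpoint:
round 1:
  A via A→a a: +{a}
  B via B→b: +{b}
  C via C→A b: +{a}
  C via C→b: +{b}
  S via S→B a: +{b}
  S via S→a: +{a}
  FIRST(S)={a,b}  FIRST(A)={a}  FIRST(B)={b}  FIRST(C)={a,b}
round 2: — fixpoint
  FIRST(S)={a,b}  FIRST(A)={a}  FIRST(B)={b}  FIRST(C)={a,b}

FOLLOW sets:
initialize: $ ∈ FOLLOW(S)
iter 1:
  B→B B: FOLLOW(B) ⊇ FIRST(B) = {b}; new: +{b}
  C→A b: FOLLOW(A) ⊇ FIRST(b) = {b}; new: +{b}
  S→B a: FOLLOW(B) ⊇ FIRST(a) = {a}; new: +{a}
  S→a A: FOLLOW(A) ⊇ FOLLOW(S) ⊇ {$}; new: +{$}
  S→a C: FOLLOW(C) ⊇ FOLLOW(S) ⊇ {$}; new: +{$}
  S: {$}  A: {$,b}  B: {a,b}  C: {$}
iter 2: (no change)
  S: {$}  A: {$,b}  B: {a,b}  C: {$}

FOLLOW(A) = ["$", "b"]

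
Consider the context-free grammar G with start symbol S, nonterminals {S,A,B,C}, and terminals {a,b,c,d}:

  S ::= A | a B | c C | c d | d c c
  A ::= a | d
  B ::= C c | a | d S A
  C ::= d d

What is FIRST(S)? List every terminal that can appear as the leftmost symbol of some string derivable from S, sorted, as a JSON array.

FIRST sets, iterate to fixpoint:
pass 1:
  A via A→a: +{a}
  A via A→d: +{d}
  B via B→a: +{a}
  B via B→d S A: +{d}
  C via C→d d: +{d}
  S via S→A: +{a,d}
  S via S→c C: +{c}
  FIRST(S)={a,c,d}  FIRST(A)={a,d}  FIRST(B)={a,d}  FIRST(C)={d}
pass 2: — fixpoint
  FIRST(S)={a,c,d}  FIRST(A)={a,d}  FIRST(B)={a,d}  FIRST(C)={d}

FIRST(S) = ["a", "c", "d"]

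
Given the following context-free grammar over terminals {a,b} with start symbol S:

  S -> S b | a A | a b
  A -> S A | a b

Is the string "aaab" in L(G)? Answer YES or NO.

Convert to CNF:
  S -> S T1 | T0 A | T0 T1
  A -> S A | T0 T1
  T0 -> a
  T1 -> b

Fill CYK table bottom-up:
  cell(0,0) a: {T0}  orig:{}
  cell(1,1) a: {T0}  orig:{}
  cell(2,2) a: {T0}  orig:{}
  cell(3,3) b: {T1}  orig:{}
  cell(0,1) aa: ∅
  cell(1,2) aa: ∅
  cell(2,3) ab: {A,S}
  cell(0,2) aaa: ∅
  cell(1,3) aab: {S}
  cell(0,3) aaab: ∅

S ∉ T[0,3] ⇒ NO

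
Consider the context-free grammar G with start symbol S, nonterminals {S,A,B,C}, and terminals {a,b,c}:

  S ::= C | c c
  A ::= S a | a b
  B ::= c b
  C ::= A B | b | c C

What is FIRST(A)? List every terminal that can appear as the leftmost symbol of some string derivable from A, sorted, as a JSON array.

Compute FIRST by fixpoint:
round 1:
  A via A→a b: +{a}
  B via B→c b: +{c}
  C via C→A B: +{a}
  C via C→b: +{b}
  C via C→c C: +{c}
  S via S→C: +{a,b,c}
  S: {a,b,c}  A: {a}  B: {c}  C: {a,b,c}
round 2:
  A via A→S a: +{b,c}
  S: {a,b,c}  A: {a,b,c}  B: {c}  C: {a,b,c}
round 3: — fixpoint
  S: {a,b,c}  A: {a,b,c}  B: {c}  C: {a,b,c}

FIRST(A) = ["a", "b", "c"]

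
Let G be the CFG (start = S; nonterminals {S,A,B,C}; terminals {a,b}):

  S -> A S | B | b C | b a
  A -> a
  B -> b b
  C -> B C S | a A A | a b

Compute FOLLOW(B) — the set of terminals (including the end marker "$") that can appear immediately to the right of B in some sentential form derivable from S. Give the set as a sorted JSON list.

FIRST iteration:
pass 1:
  A via A→a: +{a}
  B via B→b b: +{b}
  C via C→B C S: +{b}
  C via C→a A A: +{a}
  S via S→A S: +{a}
  S via S→B: +{b}
  S: {a,b}  A: {a}  B: {b}  C: {a,b}
pass 2: (no change)
  S: {a,b}  A: {a}  B: {b}  C: {a,b}

FOLLOW iteration:
seed FOLLOW(S) with $
pass 1:
  C→B C S: FOLLOW(B) ⊇ FIRST(C) = {a,b}; new: +{a,b}
  C→B C S: FOLLOW(C) ⊇ FIRST(S) = {a,b}; new: +{a,b}
  C→B C S: FOLLOW(S) ⊇ FOLLOW(C) ⊇ {a,b}; new: +{a,b}
  C→a A A: FOLLOW(A) ⊇ FIRST(A) = {a}; new: +{a}
  C→a A A: FOLLOW(A) ⊇ FOLLOW(C) ⊇ {a,b}; new: +{b}
  S→B: FOLLOW(B) ⊇ FOLLOW(S) ⊇ {$,a,b}; new: +{$}
  S→b C: FOLLOW(C) ⊇ FOLLOW(S) ⊇ {$,a,b}; new: +{$}
  FOLLOW[S]={$,a,b}  FOLLOW[A]={a,b}  FOLLOW[B]={$,a,b}  FOLLOW[C]={$,a,b}
pass 2:
  C→a A A: FOLLOW(A) ⊇ FOLLOW(C) ⊇ {$,a,b}; new: +{$}
  FOLLOW[S]={$,a,b}  FOLLOW[A]={$,a,b}  FOLLOW[B]={$,a,b}  FOLLOW[C]={$,a,b}
pass 3: (stable)
  FOLLOW[S]={$,a,b}  FOLLOW[A]={$,a,b}  FOLLOW[B]={$,a,b}  FOLLOW[C]={$,a,b}

FOLLOW(B) = ["$", "a", "b"]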